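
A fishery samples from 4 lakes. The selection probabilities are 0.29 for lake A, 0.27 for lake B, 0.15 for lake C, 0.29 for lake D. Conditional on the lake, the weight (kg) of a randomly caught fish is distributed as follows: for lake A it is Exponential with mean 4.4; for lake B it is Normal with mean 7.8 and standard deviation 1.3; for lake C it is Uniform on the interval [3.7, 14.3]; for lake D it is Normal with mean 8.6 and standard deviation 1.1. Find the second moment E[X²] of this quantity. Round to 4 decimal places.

63.4657

For each component E[X²] = Var + (mean)², giving A: 38.72; B: 62.53; C: 90.3633; D: 75.17.
Overall E[X²] = 0.29·38.72 + 0.27·62.53 + 0.15·90.3633 + 0.29·75.17 = 63.4657.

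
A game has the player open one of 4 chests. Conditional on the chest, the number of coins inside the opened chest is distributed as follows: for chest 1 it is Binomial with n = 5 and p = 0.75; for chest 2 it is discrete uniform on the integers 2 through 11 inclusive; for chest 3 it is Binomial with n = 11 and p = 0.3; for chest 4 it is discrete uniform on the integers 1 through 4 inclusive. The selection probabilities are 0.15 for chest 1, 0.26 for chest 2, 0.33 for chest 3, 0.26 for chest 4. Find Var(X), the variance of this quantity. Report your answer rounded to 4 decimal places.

5.7539

Per component, 1: μ=3.75, E[X²]=15; 2: μ=6.5, E[X²]=50.5; 3: μ=3.3, E[X²]=13.2; 4: μ=2.5, E[X²]=7.5.
E[X] = 0.15·3.75 + 0.26·6.5 + 0.33·3.3 + 0.26·2.5 = 3.9915.
E[X²] = 0.15·15 + 0.26·50.5 + 0.33·13.2 + 0.26·7.5 = 21.686.
Var(X) = E[X²] − (E[X])² = 21.686 − 15.9321 = 5.75393.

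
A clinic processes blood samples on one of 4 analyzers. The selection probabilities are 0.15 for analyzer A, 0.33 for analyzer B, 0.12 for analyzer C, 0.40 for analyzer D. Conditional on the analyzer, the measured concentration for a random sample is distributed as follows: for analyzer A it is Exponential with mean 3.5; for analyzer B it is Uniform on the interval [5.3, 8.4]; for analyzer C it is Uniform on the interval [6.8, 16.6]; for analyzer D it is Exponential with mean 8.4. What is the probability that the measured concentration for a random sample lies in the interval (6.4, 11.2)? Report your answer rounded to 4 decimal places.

0.3660

Conditional on each analyzer, P(6.4 < X < 11.2): A: 0.119881; B: 0.645161; C: 0.44898; D: 0.203179.
By total probability, P(6.4 < X < 11.2) = 0.15·0.119881 + 0.33·0.645161 + 0.12·0.44898 + 0.4·0.203179 = 0.366035.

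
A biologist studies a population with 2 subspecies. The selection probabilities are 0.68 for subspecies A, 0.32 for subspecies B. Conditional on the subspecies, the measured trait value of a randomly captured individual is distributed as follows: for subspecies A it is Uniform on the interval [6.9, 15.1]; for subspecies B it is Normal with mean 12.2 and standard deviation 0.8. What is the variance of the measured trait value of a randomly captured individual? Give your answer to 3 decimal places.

4.328

Per component, A: μ=11, E[X²]=126.603; B: μ=12.2, E[X²]=149.48.
E[X] = 0.68·11 + 0.32·12.2 = 11.384.
E[X²] = 0.68·126.603 + 0.32·149.48 = 133.924.
Var(X) = E[X²] − (E[X])² = 133.924 − 129.595 = 4.32841.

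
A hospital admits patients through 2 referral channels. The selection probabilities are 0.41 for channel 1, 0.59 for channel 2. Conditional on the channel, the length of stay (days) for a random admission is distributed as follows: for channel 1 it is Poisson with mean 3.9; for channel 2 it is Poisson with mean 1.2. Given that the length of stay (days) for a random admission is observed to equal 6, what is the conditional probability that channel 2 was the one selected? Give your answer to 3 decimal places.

0.018

Likelihoods P(X=6 | ·): 1: 0.0989251; 2: 0.00124911.
Posterior ∝ prior × likelihood. Numerator for 2: 0.59·0.00124911 = 0.000736976.
Normalizing constant: 0.41·0.0989251 + 0.59·0.00124911 = 0.0412963.
P(2 | observation) = 0.000736976 / 0.0412963 = 0.0178461.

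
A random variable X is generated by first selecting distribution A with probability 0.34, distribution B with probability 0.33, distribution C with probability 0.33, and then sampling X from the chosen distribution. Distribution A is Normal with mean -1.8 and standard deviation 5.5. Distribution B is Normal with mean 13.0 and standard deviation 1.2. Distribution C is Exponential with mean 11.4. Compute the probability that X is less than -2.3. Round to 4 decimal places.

Conditional on each component, P(X < -2.3): A: 0.463782; B: 0; C: 0.
By total probability, P(X < -2.3) = 0.34·0.463782 + 0.33·0 + 0.33·0 = 0.157686.

0.1577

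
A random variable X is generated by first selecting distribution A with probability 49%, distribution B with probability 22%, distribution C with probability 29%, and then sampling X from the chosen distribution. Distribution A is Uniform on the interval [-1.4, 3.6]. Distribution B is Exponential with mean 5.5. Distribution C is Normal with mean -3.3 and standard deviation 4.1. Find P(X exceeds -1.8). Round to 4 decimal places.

Conditional on each component, P(X > -1.8): A: 1; B: 1; C: 0.357237.
By total probability, P(X > -1.8) = 0.49·1 + 0.22·1 + 0.29·0.357237 = 0.813599.

0.8136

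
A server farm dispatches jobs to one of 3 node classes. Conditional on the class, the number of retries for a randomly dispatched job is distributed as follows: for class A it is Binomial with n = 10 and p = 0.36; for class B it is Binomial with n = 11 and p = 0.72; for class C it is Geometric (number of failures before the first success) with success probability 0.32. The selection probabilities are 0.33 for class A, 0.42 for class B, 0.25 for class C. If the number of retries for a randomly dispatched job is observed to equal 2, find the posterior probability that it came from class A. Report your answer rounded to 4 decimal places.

Likelihoods P(X=2 | ·): A: 0.164156; B: 0.000301613; C: 0.147968.
Posterior ∝ prior × likelihood. Numerator for A: 0.33·0.164156 = 0.0541715.
Normalizing constant: 0.33·0.164156 + 0.42·0.000301613 + 0.25·0.147968 = 0.0912902.
P(A | observation) = 0.0541715 / 0.0912902 = 0.593399.

0.5934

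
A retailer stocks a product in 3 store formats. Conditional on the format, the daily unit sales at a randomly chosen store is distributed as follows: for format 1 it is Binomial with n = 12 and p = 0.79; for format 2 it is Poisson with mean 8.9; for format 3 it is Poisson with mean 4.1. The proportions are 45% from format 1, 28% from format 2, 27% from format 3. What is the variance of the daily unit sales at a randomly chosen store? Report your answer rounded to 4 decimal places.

Per component, 1: μ=9.48, E[X²]=91.8612; 2: μ=8.9, E[X²]=88.11; 3: μ=4.1, E[X²]=20.91.
E[X] = 0.45·9.48 + 0.28·8.9 + 0.27·4.1 = 7.865.
E[X²] = 0.45·91.8612 + 0.28·88.11 + 0.27·20.91 = 71.654.
Var(X) = E[X²] − (E[X])² = 71.654 − 61.8582 = 9.79582.

9.7958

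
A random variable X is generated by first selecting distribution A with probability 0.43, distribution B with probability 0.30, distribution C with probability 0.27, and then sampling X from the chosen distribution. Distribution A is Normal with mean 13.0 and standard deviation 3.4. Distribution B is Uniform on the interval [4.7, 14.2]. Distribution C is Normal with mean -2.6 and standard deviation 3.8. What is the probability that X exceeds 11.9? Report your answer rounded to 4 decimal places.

0.3422

Conditional on each component, P(X > 11.9): A: 0.626853; B: 0.242105; C: 6.78741e-05.
By total probability, P(X > 11.9) = 0.43·0.626853 + 0.3·0.242105 + 0.27·6.78741e-05 = 0.342197.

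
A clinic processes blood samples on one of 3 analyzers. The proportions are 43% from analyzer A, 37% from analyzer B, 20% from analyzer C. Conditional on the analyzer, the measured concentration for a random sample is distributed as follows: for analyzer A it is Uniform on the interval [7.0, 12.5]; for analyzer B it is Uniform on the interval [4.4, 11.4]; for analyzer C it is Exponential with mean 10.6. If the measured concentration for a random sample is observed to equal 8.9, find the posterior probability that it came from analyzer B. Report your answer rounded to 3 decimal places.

0.380

Likelihoods f(8.9 | ·): A: 0.181818; B: 0.142857; C: 0.0407428.
Posterior ∝ prior × likelihood. Numerator for B: 0.37·0.142857 = 0.0528571.
Normalizing constant: 0.43·0.181818 + 0.37·0.142857 + 0.2·0.0407428 = 0.139188.
P(B | observation) = 0.0528571 / 0.139188 = 0.379755.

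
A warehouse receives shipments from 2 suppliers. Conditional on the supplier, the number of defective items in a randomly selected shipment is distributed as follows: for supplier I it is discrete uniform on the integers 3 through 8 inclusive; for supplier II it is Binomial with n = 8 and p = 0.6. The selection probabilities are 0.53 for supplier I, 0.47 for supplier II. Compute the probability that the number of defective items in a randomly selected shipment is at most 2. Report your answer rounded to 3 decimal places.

Conditional on each supplier, P(X ≤ 2): I: 0; II: 0.0498074.
By total probability, P(X ≤ 2) = 0.53·0 + 0.47·0.0498074 = 0.0234095.

0.023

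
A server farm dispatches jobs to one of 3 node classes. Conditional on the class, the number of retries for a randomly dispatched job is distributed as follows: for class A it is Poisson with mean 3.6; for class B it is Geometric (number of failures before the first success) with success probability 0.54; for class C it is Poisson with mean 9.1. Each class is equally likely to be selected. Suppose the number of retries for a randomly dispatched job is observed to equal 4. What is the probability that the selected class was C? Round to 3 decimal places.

0.129

Likelihoods P(X=4 | ·): A: 0.191222; B: 0.0241783; C: 0.0319062.
Posterior ∝ prior × likelihood. Numerator for C: 0.333333·0.0319062 = 0.0106354.
Normalizing constant: 0.333333·0.191222 + 0.333333·0.0241783 + 0.333333·0.0319062 = 0.0824356.
P(C | observation) = 0.0106354 / 0.0824356 = 0.129015.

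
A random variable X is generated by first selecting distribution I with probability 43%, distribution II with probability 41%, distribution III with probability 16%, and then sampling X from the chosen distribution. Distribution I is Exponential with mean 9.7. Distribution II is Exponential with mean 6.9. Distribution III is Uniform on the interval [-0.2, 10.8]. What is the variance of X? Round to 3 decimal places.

64.474

Per component, I: μ=9.7, E[X²]=188.18; II: μ=6.9, E[X²]=95.22; III: μ=5.3, E[X²]=38.1733.
E[X] = 0.43·9.7 + 0.41·6.9 + 0.16·5.3 = 7.848.
E[X²] = 0.43·188.18 + 0.41·95.22 + 0.16·38.1733 = 126.065.
Var(X) = E[X²] − (E[X])² = 126.065 − 61.5911 = 64.4742.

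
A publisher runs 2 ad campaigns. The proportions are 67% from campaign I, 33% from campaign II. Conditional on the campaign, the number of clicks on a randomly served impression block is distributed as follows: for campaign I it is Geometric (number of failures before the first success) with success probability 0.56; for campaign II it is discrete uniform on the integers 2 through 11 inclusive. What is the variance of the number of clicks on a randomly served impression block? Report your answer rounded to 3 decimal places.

Per component, I: μ=0.785714, E[X²]=2.02041; II: μ=6.5, E[X²]=50.5.
E[X] = 0.67·0.785714 + 0.33·6.5 = 2.67143.
E[X²] = 0.67·2.02041 + 0.33·50.5 = 18.0187.
Var(X) = E[X²] − (E[X])² = 18.0187 − 7.13653 = 10.8821.

10.882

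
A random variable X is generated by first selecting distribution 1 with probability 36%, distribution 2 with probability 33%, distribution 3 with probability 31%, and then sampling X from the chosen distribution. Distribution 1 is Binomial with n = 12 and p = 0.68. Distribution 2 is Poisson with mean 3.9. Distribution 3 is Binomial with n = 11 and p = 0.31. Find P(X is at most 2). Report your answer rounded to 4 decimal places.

0.1728

Conditional on each component, P(X ≤ 2): 1: 0.000374159; 2: 0.253125; 3: 0.287676.
By total probability, P(X ≤ 2) = 0.36·0.000374159 + 0.33·0.253125 + 0.31·0.287676 = 0.172846.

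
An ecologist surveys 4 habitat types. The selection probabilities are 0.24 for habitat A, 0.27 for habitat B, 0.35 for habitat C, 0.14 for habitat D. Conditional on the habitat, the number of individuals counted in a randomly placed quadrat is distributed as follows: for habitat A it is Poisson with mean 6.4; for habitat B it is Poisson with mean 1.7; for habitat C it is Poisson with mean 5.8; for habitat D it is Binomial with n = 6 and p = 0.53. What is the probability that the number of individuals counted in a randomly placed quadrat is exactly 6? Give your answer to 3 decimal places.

Conditional on each habitat, P(X = 6): A: 0.158585; B: 0.00612436; C: 0.160076; D: 0.0221644.
By total probability, P(X = 6) = 0.24·0.158585 + 0.27·0.00612436 + 0.35·0.160076 + 0.14·0.0221644 = 0.0988438.

0.099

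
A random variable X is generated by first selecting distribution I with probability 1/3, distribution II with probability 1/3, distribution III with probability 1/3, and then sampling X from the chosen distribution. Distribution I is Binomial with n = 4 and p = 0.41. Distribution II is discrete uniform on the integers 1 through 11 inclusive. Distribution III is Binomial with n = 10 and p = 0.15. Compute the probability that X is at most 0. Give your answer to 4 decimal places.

0.1060

Conditional on each component, P(X ≤ 0): I: 0.121174; II: 0; III: 0.196874.
By total probability, P(X ≤ 0) = 0.333333·0.121174 + 0.333333·0 + 0.333333·0.196874 = 0.106016.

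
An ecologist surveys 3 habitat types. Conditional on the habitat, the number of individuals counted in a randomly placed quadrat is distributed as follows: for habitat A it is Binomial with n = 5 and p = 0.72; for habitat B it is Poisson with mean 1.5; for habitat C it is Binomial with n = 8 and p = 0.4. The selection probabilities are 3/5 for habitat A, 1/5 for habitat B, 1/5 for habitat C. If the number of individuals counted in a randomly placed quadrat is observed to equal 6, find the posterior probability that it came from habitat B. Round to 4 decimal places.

Likelihoods P(X=6 | ·): A: 0; B: 0.00352999; C: 0.0412877.
Posterior ∝ prior × likelihood. Numerator for B: 0.2·0.00352999 = 0.000705998.
Normalizing constant: 0.6·0 + 0.2·0.00352999 + 0.2·0.0412877 = 0.00896353.
P(B | observation) = 0.000705998 / 0.00896353 = 0.0787633.

0.0788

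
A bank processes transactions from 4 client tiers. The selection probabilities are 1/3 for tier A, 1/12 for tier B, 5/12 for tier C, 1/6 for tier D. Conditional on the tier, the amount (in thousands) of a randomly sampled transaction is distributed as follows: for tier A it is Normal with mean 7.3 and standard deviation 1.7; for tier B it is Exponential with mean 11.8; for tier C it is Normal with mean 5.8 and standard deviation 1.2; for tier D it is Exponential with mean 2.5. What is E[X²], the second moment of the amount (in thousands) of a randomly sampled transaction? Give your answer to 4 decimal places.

58.6333

For each component E[X²] = Var + (mean)², giving A: 56.18; B: 278.48; C: 35.08; D: 12.5.
Overall E[X²] = 0.333333·56.18 + 0.0833333·278.48 + 0.416667·35.08 + 0.166667·12.5 = 58.6333.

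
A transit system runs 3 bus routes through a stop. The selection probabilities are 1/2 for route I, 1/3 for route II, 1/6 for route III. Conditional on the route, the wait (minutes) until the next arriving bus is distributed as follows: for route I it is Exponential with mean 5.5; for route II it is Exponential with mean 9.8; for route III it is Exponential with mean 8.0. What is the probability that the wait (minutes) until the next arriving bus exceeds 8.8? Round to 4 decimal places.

Conditional on each route, P(X > 8.8): I: 0.201897; II: 0.4074; III: 0.332871.
By total probability, P(X > 8.8) = 0.5·0.201897 + 0.333333·0.4074 + 0.166667·0.332871 = 0.292227.

0.2922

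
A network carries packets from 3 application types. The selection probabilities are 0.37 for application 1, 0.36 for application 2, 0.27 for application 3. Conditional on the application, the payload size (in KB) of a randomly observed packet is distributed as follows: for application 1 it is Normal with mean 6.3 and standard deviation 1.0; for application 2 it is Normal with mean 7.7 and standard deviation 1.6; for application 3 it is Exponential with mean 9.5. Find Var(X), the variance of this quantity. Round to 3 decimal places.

27.258

Per component, 1: μ=6.3, E[X²]=40.69; 2: μ=7.7, E[X²]=61.85; 3: μ=9.5, E[X²]=180.5.
E[X] = 0.37·6.3 + 0.36·7.7 + 0.27·9.5 = 7.668.
E[X²] = 0.37·40.69 + 0.36·61.85 + 0.27·180.5 = 86.0563.
Var(X) = E[X²] − (E[X])² = 86.0563 − 58.7982 = 27.2581.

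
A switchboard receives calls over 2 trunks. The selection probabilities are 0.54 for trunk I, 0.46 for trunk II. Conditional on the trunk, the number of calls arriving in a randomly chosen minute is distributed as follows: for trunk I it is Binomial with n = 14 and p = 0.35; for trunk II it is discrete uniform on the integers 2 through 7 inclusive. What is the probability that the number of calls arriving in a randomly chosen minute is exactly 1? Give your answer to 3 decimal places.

Conditional on each trunk, P(X = 1): I: 0.0181163; II: 0.
By total probability, P(X = 1) = 0.54·0.0181163 + 0.46·0 = 0.00978281.

0.010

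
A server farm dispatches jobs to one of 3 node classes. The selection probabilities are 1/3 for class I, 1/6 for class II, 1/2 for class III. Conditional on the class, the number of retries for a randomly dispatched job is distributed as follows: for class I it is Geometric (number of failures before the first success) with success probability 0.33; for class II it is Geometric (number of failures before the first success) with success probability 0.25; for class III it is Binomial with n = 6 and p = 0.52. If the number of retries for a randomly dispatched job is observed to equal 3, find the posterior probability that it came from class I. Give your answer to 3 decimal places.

Likelihoods P(X=3 | ·): I: 0.0992518; II: 0.105469; III: 0.311002.
Posterior ∝ prior × likelihood. Numerator for I: 0.333333·0.0992518 = 0.0330839.
Normalizing constant: 0.333333·0.0992518 + 0.166667·0.105469 + 0.5·0.311002 = 0.206163.
P(I | observation) = 0.0330839 / 0.206163 = 0.160474.

0.160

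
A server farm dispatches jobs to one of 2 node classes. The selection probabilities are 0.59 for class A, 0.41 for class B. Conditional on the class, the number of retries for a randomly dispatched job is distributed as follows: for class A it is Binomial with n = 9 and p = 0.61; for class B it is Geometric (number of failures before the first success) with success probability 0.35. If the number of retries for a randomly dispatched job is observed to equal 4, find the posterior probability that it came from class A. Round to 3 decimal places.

0.784

Likelihoods P(X=4 | ·): A: 0.157403; B: 0.0624772.
Posterior ∝ prior × likelihood. Numerator for A: 0.59·0.157403 = 0.0928678.
Normalizing constant: 0.59·0.157403 + 0.41·0.0624772 = 0.118483.
P(A | observation) = 0.0928678 / 0.118483 = 0.783804.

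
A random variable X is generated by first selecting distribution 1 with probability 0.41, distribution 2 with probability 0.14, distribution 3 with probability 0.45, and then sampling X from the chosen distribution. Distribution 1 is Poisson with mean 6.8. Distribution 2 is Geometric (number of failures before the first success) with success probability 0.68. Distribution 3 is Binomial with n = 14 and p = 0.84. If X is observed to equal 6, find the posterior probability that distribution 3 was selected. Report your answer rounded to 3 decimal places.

Likelihoods P(X=6 | ·): 1: 0.152939; 2: 0.000730144; 3: 0.000453097.
Posterior ∝ prior × likelihood. Numerator for 3: 0.45·0.000453097 = 0.000203894.
Normalizing constant: 0.41·0.152939 + 0.14·0.000730144 + 0.45·0.000453097 = 0.0630111.
P(3 | observation) = 0.000203894 / 0.0630111 = 0.00323583.

0.003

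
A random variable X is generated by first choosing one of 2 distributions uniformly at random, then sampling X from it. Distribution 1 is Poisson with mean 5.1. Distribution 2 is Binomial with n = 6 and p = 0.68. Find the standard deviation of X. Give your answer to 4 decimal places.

1.8609

Per component, 1: μ=5.1, E[X²]=31.11; 2: μ=4.08, E[X²]=17.952.
E[X] = 0.5·5.1 + 0.5·4.08 = 4.59.
E[X²] = 0.5·31.11 + 0.5·17.952 = 24.531.
Var(X) = E[X²] − (E[X])² = 24.531 − 21.0681 = 3.4629.
SD(X) = √3.4629 = 1.86089.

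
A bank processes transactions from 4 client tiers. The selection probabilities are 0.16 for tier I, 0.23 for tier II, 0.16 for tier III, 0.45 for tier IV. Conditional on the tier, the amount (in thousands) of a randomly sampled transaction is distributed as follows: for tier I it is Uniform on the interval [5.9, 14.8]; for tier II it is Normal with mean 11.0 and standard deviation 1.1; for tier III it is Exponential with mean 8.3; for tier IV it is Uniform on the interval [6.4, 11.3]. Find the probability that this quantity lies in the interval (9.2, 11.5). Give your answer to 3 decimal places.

0.391

Conditional on each tier, P(9.2 < X < 11.5): I: 0.258427; II: 0.6244; III: 0.0798874; IV: 0.428571.
By total probability, P(9.2 < X < 11.5) = 0.16·0.258427 + 0.23·0.6244 + 0.16·0.0798874 + 0.45·0.428571 = 0.390599.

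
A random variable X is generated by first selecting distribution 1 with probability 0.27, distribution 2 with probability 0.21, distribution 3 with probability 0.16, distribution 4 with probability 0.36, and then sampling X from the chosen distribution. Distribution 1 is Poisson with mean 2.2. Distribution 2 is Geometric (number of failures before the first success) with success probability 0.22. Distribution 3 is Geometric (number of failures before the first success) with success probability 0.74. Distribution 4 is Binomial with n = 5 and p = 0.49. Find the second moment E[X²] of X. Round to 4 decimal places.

For each component E[X²] = Var + (mean)², giving 1: 7.04; 2: 28.686; 3: 0.598247; 4: 7.252.
Overall E[X²] = 0.27·7.04 + 0.21·28.686 + 0.16·0.598247 + 0.36·7.252 = 10.6313.

10.6313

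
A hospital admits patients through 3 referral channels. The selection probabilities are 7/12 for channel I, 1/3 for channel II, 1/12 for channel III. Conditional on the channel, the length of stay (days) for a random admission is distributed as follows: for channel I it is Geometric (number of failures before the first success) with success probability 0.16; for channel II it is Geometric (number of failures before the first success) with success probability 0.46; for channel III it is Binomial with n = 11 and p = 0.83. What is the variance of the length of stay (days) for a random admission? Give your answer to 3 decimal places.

Per component, I: μ=5.25, E[X²]=60.375; II: μ=1.17391, E[X²]=3.93006; III: μ=9.13, E[X²]=84.909.
E[X] = 0.583333·5.25 + 0.333333·1.17391 + 0.0833333·9.13 = 4.21464.
E[X²] = 0.583333·60.375 + 0.333333·3.93006 + 0.0833333·84.909 = 43.6045.
Var(X) = E[X²] − (E[X])² = 43.6045 − 17.7632 = 25.8413.

25.841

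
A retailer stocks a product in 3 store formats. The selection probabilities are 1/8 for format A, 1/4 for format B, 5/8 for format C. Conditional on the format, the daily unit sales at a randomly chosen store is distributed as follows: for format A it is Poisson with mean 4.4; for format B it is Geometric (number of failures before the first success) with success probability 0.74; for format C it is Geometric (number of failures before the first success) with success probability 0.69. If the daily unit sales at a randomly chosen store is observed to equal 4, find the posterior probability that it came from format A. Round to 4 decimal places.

0.8323

Likelihoods P(X=4 | ·): A: 0.191736; B: 0.00338162; C: 0.00637229.
Posterior ∝ prior × likelihood. Numerator for A: 0.125·0.191736 = 0.023967.
Normalizing constant: 0.125·0.191736 + 0.25·0.00338162 + 0.625·0.00637229 = 0.0287951.
P(A | observation) = 0.023967 / 0.0287951 = 0.832329.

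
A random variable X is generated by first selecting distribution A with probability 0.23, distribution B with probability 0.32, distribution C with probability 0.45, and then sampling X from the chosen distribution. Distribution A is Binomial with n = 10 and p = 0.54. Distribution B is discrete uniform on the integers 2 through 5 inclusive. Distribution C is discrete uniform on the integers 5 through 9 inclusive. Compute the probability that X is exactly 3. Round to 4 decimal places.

0.0989

Conditional on each component, P(X = 3): A: 0.0823507; B: 0.25; C: 0.
By total probability, P(X = 3) = 0.23·0.0823507 + 0.32·0.25 + 0.45·0 = 0.0989407.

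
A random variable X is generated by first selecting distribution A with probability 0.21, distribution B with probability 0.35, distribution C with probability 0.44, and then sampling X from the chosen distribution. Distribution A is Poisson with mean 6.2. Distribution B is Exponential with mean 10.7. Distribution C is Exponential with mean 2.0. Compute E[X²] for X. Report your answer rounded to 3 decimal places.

93.037

For each component E[X²] = Var + (mean)², giving A: 44.64; B: 228.98; C: 8.
Overall E[X²] = 0.21·44.64 + 0.35·228.98 + 0.44·8 = 93.0374.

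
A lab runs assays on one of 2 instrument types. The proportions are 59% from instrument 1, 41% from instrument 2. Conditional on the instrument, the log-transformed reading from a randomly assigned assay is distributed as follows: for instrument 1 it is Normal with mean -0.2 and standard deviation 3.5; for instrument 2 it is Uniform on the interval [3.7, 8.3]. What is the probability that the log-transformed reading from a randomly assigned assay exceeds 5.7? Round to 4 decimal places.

0.2588

Conditional on each instrument, P(X > 5.7): 1: 0.0459254; 2: 0.565217.
By total probability, P(X > 5.7) = 0.59·0.0459254 + 0.41·0.565217 = 0.258835.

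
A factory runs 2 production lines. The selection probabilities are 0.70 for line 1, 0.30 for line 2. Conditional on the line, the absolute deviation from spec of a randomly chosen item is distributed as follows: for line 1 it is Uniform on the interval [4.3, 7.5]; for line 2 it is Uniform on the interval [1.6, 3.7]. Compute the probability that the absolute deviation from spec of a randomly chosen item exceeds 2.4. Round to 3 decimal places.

Conditional on each line, P(X > 2.4): 1: 1; 2: 0.619048.
By total probability, P(X > 2.4) = 0.7·1 + 0.3·0.619048 = 0.885714.

0.886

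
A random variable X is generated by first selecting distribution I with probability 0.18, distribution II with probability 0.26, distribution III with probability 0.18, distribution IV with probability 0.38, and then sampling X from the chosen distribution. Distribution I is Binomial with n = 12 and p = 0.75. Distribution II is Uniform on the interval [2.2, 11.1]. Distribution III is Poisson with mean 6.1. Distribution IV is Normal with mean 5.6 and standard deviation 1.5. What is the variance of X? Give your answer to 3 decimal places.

Per component, I: μ=9, E[X²]=83.25; II: μ=6.65, E[X²]=50.8233; III: μ=6.1, E[X²]=43.31; IV: μ=5.6, E[X²]=33.61.
E[X] = 0.18·9 + 0.26·6.65 + 0.18·6.1 + 0.38·5.6 = 6.575.
E[X²] = 0.18·83.25 + 0.26·50.8233 + 0.18·43.31 + 0.38·33.61 = 48.7667.
Var(X) = E[X²] − (E[X])² = 48.7667 − 43.2306 = 5.53604.

5.536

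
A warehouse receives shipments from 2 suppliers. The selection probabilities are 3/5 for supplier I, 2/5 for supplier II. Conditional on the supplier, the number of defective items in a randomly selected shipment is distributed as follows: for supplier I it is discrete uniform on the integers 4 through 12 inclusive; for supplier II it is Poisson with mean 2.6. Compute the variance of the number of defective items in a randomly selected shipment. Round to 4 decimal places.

12.0384

Per component, I: μ=8, E[X²]=70.6667; II: μ=2.6, E[X²]=9.36.
E[X] = 0.6·8 + 0.4·2.6 = 5.84.
E[X²] = 0.6·70.6667 + 0.4·9.36 = 46.144.
Var(X) = E[X²] − (E[X])² = 46.144 − 34.1056 = 12.0384.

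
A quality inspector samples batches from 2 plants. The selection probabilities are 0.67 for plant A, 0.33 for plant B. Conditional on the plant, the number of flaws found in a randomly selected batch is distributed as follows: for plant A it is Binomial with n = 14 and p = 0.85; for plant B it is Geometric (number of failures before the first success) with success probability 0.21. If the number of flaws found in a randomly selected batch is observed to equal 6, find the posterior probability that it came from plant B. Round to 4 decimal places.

0.9886

Likelihoods P(X=6 | ·): A: 0.000290268; B: 0.0510484.
Posterior ∝ prior × likelihood. Numerator for B: 0.33·0.0510484 = 0.016846.
Normalizing constant: 0.67·0.000290268 + 0.33·0.0510484 = 0.0170404.
P(B | observation) = 0.016846 / 0.0170404 = 0.988587.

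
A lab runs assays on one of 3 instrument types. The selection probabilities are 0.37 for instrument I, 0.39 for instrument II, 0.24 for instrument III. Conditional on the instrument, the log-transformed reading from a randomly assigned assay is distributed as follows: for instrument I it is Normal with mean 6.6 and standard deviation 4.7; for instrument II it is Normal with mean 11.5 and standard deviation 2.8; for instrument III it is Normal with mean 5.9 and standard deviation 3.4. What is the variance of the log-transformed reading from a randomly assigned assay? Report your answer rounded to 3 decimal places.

20.449

Per component, I: μ=6.6, E[X²]=65.65; II: μ=11.5, E[X²]=140.09; III: μ=5.9, E[X²]=46.37.
E[X] = 0.37·6.6 + 0.39·11.5 + 0.24·5.9 = 8.343.
E[X²] = 0.37·65.65 + 0.39·140.09 + 0.24·46.37 = 90.0544.
Var(X) = E[X²] − (E[X])² = 90.0544 − 69.6056 = 20.4488.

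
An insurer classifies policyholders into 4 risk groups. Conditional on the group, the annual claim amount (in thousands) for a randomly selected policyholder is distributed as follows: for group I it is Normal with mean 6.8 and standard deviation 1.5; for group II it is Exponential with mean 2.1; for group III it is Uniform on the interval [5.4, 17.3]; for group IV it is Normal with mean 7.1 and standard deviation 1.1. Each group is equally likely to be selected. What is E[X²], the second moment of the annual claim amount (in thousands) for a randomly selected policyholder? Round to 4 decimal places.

For each component E[X²] = Var + (mean)², giving I: 48.49; II: 8.82; III: 140.623; IV: 51.62.
Overall E[X²] = 0.25·48.49 + 0.25·8.82 + 0.25·140.623 + 0.25·51.62 = 62.3883.

62.3883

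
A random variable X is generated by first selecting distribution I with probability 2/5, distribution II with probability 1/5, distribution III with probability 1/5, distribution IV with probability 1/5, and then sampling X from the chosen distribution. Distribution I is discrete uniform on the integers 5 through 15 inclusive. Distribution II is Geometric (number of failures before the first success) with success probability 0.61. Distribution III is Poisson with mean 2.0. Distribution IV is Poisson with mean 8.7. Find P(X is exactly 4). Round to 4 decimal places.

0.0288

Conditional on each component, P(X = 4): I: 0; II: 0.014112; III: 0.0902235; IV: 0.0397653.
By total probability, P(X = 4) = 0.4·0 + 0.2·0.014112 + 0.2·0.0902235 + 0.2·0.0397653 = 0.0288202.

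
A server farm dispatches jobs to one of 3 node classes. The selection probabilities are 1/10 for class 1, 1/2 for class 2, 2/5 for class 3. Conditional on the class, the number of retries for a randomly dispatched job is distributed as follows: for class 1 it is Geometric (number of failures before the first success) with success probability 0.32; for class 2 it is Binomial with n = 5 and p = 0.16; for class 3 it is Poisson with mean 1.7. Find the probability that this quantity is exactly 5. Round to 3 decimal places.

Conditional on each class, P(X = 5): 1: 0.0465259; 2: 0.000104858; 3: 0.0216154.
By total probability, P(X = 5) = 0.1·0.0465259 + 0.5·0.000104858 + 0.4·0.0216154 = 0.0133512.

0.013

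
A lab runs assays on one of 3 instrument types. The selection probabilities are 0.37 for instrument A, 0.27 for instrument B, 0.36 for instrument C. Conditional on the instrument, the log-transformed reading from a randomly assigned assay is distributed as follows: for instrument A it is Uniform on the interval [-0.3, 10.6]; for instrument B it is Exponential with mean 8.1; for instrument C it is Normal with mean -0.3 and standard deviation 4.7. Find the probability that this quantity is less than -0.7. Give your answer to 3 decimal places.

Conditional on each instrument, P(X < -0.7): A: 0; B: 0; C: 0.466088.
By total probability, P(X < -0.7) = 0.37·0 + 0.27·0 + 0.36·0.466088 = 0.167792.

0.168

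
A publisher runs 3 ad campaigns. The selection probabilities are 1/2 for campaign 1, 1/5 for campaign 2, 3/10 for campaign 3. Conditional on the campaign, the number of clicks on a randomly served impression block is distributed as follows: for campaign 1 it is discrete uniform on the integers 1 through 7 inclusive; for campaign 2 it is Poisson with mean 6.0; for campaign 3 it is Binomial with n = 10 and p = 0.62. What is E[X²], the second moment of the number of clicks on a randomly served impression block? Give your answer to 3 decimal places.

For each component E[X²] = Var + (mean)², giving 1: 20; 2: 42; 3: 40.796.
Overall E[X²] = 0.5·20 + 0.2·42 + 0.3·40.796 = 30.6388.

30.639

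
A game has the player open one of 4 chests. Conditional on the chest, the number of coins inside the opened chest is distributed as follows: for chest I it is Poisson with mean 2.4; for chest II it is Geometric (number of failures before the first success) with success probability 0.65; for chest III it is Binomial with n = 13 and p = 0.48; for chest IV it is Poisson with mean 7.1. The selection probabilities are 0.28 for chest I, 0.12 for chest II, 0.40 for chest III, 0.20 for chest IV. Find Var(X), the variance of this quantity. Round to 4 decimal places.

Per component, I: μ=2.4, E[X²]=8.16; II: μ=0.538462, E[X²]=1.11834; III: μ=6.24, E[X²]=42.1824; IV: μ=7.1, E[X²]=57.51.
E[X] = 0.28·2.4 + 0.12·0.538462 + 0.4·6.24 + 0.2·7.1 = 4.65262.
E[X²] = 0.28·8.16 + 0.12·1.11834 + 0.4·42.1824 + 0.2·57.51 = 30.794.
Var(X) = E[X²] − (E[X])² = 30.794 − 21.6468 = 9.14713.

9.1471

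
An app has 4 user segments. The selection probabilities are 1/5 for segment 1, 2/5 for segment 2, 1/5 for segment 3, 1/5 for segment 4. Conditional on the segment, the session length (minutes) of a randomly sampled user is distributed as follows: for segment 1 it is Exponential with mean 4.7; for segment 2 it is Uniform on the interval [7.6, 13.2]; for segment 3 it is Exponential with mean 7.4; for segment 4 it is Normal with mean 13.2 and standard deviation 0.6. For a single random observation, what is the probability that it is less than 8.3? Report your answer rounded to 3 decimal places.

Conditional on each segment, P(X < 8.3): 1: 0.828977; 2: 0.125; 3: 0.674249; 4: 1.66533e-16.
By total probability, P(X < 8.3) = 0.2·0.828977 + 0.4·0.125 + 0.2·0.674249 + 0.2·1.66533e-16 = 0.350645.

0.351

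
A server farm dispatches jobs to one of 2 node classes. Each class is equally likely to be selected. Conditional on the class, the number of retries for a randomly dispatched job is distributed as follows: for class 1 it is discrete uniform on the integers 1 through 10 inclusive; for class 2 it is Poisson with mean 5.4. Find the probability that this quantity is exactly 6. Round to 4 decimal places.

Conditional on each class, P(X = 6): 1: 0.1; 2: 0.155539.
By total probability, P(X = 6) = 0.5·0.1 + 0.5·0.155539 = 0.12777.

0.1278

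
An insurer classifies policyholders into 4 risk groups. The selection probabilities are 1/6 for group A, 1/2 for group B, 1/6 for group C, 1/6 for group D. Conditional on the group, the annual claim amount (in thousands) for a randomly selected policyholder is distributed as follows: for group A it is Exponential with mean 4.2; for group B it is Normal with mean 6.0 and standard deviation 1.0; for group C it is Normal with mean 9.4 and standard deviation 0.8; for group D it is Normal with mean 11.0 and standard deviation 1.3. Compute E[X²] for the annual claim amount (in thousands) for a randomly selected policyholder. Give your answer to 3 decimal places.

For each component E[X²] = Var + (mean)², giving A: 35.28; B: 37; C: 89; D: 122.69.
Overall E[X²] = 0.166667·35.28 + 0.5·37 + 0.166667·89 + 0.166667·122.69 = 59.6617.

59.662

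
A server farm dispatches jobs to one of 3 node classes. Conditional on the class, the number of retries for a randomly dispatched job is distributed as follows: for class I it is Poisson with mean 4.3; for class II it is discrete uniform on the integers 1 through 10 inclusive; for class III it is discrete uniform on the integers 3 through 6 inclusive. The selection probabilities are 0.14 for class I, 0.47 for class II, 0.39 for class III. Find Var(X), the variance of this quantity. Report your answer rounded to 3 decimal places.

Per component, I: μ=4.3, E[X²]=22.79; II: μ=5.5, E[X²]=38.5; III: μ=4.5, E[X²]=21.5.
E[X] = 0.14·4.3 + 0.47·5.5 + 0.39·4.5 = 4.942.
E[X²] = 0.14·22.79 + 0.47·38.5 + 0.39·21.5 = 29.6706.
Var(X) = E[X²] − (E[X])² = 29.6706 − 24.4234 = 5.24724.

5.247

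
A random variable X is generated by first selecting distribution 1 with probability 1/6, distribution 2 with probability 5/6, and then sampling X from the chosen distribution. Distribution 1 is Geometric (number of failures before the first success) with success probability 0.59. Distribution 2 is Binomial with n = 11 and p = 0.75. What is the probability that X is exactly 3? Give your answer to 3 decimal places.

0.008

Conditional on each component, P(X = 3): 1: 0.0406634; 2: 0.00106215.
By total probability, P(X = 3) = 0.166667·0.0406634 + 0.833333·0.00106215 = 0.00766236.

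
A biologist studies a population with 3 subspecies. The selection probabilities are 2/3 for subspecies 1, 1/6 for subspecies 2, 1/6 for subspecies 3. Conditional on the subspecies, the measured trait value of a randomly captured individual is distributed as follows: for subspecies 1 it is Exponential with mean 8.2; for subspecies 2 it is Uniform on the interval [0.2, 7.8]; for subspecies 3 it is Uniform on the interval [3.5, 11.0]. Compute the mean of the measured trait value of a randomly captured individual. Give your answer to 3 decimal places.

7.342

Component means — 1: 8.2; 2: 4; 3: 7.25.
E[X] = 0.666667·8.2 + 0.166667·4 + 0.166667·7.25 = 7.34167.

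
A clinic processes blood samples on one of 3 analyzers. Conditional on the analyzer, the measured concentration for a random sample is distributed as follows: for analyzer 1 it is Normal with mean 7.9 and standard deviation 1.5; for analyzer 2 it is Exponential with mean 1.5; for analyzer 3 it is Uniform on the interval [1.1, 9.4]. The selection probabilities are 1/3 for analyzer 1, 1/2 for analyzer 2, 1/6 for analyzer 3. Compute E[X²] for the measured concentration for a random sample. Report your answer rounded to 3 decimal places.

29.354

For each component E[X²] = Var + (mean)², giving 1: 64.66; 2: 4.5; 3: 33.3033.
Overall E[X²] = 0.333333·64.66 + 0.5·4.5 + 0.166667·33.3033 = 29.3539.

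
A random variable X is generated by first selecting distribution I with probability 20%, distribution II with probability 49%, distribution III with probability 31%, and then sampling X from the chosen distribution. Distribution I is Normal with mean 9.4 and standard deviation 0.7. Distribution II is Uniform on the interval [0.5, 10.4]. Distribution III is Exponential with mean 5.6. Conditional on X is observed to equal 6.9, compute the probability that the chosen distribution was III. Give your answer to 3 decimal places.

0.245

Likelihoods f(6.9 | ·): I: 0.000968449; II: 0.10101; III: 0.0520834.
Posterior ∝ prior × likelihood. Numerator for III: 0.31·0.0520834 = 0.0161458.
Normalizing constant: 0.2·0.000968449 + 0.49·0.10101 + 0.31·0.0520834 = 0.0658345.
P(III | observation) = 0.0161458 / 0.0658345 = 0.245249.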